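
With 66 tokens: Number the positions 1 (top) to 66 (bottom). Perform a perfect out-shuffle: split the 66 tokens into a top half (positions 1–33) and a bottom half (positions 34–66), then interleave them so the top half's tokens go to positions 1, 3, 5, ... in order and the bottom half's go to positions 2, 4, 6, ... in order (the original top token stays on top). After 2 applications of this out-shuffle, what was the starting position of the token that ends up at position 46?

Work backwards from position 46, undoing one out-shuffle at a time:
46 ← 56 ← 61
So the token now at position 46 started at position 61.

61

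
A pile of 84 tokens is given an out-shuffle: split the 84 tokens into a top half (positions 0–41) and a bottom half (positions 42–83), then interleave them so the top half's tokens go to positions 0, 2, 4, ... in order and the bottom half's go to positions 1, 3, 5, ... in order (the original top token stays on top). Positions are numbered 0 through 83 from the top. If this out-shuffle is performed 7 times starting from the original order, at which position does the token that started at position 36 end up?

43

Track the token's position through each out-shuffle:
36 → 72 → 61 → 39 → 78 → 73 → 63 → 43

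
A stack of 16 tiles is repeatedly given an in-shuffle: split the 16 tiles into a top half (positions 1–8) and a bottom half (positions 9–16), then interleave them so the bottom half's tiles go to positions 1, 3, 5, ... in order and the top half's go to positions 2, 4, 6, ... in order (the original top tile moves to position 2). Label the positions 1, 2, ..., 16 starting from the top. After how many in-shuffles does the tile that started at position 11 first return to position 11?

Follow position 11 under repeated in-shuffles:
11 → 5 → 10 → 3 → 6 → 12 → 7 → 14 → 11
It first returns after 8 in-shuffles.

8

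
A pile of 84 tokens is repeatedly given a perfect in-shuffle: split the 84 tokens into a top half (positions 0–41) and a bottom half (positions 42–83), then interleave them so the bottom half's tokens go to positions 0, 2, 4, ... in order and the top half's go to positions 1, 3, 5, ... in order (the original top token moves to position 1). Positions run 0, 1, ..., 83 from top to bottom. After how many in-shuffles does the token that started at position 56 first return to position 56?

Follow position 56 under repeated in-shuffles:
56 → 28 → 57 → 30 → 61 → 38 → 77 → 70 → 56
It first returns after 8 in-shuffles.

8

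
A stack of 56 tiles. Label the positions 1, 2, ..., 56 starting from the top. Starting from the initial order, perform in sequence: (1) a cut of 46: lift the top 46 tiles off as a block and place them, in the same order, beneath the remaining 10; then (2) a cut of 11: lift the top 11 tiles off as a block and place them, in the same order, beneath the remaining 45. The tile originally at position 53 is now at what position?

52

Track the tile from position 53 forward through each operation:
  after op 1 (cut 46): 53 → 7
  after op 2 (cut 11): 7 → 52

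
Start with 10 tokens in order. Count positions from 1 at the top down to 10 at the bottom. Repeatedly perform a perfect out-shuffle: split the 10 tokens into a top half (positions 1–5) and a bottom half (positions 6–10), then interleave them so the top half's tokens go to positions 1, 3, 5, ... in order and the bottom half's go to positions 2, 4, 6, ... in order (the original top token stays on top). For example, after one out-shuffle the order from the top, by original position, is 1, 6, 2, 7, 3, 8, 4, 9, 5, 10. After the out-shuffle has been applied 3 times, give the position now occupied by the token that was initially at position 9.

2

Track the token's position through each out-shuffle:
9 → 8 → 6 → 2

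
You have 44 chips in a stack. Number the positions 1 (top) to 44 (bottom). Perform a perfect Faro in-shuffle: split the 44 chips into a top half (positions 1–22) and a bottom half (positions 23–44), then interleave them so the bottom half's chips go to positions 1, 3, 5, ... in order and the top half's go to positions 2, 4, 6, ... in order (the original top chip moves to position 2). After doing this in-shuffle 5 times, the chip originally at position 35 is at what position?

40

Track the chip's position through each in-shuffle:
35 → 25 → 5 → 10 → 20 → 40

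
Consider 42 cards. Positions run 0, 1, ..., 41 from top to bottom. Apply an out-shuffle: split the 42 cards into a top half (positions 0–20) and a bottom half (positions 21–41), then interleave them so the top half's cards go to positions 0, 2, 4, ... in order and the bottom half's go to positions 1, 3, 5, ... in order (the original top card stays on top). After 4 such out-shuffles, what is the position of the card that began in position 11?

12

Track the card's position through each out-shuffle:
11 → 22 → 3 → 6 → 12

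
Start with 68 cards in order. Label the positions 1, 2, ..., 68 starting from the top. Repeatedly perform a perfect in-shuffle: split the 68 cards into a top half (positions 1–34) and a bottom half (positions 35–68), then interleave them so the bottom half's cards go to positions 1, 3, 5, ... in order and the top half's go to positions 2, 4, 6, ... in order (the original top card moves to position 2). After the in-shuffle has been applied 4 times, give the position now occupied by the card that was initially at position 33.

Track the card's position through each in-shuffle:
33 → 66 → 63 → 57 → 45

45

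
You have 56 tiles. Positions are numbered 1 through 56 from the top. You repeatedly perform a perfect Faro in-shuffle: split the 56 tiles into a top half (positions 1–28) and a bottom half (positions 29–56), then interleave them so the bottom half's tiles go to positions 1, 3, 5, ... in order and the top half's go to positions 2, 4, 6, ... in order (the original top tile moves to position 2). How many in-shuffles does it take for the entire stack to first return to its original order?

The in-shuffle permutes the 56 positions with cycle lengths [2, 18, 18, 18].
Every tile is home exactly when every cycle has completed a whole number of laps, i.e. after lcm(2, 18) = 18 in-shuffles.

18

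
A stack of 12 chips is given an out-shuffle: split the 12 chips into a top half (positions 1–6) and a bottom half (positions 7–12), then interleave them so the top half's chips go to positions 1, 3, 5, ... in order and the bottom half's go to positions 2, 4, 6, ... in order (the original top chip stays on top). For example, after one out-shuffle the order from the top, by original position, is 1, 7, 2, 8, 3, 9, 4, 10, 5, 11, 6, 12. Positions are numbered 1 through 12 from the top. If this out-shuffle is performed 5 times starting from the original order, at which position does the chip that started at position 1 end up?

Position 1 is a fixed point of every out-shuffle, so the chip never moves.

1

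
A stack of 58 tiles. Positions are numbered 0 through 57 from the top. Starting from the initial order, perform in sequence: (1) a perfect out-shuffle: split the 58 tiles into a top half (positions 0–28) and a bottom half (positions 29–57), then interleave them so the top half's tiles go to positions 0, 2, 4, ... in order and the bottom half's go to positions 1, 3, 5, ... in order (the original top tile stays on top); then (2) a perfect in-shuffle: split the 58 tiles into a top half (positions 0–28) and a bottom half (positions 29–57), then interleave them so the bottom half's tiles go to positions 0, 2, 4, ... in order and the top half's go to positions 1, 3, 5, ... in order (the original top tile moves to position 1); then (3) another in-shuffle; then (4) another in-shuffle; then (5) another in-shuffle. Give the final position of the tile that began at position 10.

Track the tile from position 10 forward through each operation:
  after op 1 (out-shuffle): 10 → 20
  after op 2 (in-shuffle): 20 → 41
  after op 3 (in-shuffle): 41 → 24
  after op 4 (in-shuffle): 24 → 49
  after op 5 (in-shuffle): 49 → 40

40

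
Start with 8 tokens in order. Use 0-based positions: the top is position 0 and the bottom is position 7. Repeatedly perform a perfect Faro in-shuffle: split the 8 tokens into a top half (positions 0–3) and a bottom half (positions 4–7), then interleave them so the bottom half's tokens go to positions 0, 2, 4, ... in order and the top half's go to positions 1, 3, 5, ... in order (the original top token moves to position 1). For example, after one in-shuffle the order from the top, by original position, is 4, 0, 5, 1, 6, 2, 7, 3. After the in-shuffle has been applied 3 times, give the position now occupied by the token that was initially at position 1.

Track the token's position through each in-shuffle:
1 → 3 → 7 → 6

6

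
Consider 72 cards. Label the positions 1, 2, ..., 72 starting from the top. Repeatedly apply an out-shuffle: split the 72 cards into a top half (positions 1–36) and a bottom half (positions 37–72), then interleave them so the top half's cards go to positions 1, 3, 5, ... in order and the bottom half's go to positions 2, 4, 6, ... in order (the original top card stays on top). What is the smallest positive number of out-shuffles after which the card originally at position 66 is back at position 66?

Follow position 66 under repeated out-shuffles:
66 → 60 → 48 → 24 → 47 → 22 → 43 → 14 → ... → 66 (length 35)
It first returns after 35 out-shuffles.

35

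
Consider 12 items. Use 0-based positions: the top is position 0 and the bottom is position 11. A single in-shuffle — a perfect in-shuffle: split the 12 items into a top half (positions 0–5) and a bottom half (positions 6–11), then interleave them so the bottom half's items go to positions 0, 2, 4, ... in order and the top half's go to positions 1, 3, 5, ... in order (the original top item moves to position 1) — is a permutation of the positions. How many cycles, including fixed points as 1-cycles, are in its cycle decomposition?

Trace each unvisited position around until it returns:
(0 1 3 7 2 5 ... len 12)
1 cycle in total.

1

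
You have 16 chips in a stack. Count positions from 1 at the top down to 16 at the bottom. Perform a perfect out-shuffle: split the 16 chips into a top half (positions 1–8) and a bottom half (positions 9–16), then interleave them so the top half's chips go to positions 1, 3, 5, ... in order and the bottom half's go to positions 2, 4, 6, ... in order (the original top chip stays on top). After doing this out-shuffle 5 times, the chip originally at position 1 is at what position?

1

Position 1 is a fixed point of every out-shuffle, so the chip never moves.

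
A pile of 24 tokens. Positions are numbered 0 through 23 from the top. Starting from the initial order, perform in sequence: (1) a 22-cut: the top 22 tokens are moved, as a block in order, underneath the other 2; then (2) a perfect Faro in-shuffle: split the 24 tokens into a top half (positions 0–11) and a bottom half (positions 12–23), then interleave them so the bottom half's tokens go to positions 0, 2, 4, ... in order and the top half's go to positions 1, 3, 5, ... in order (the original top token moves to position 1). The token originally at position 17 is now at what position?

Track the token from position 17 forward through each operation:
  after op 1 (cut 22): 17 → 19
  after op 2 (in-shuffle): 19 → 14

14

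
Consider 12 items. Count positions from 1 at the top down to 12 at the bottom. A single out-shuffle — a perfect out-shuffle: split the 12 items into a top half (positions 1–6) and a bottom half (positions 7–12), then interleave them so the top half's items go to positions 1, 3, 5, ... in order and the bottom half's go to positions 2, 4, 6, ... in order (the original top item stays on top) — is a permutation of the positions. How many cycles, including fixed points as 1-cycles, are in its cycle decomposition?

3

Trace each unvisited position around until it returns:
(1) (2 3 5 9 6 11 10 8 4 7) (12)
3 cycles in total.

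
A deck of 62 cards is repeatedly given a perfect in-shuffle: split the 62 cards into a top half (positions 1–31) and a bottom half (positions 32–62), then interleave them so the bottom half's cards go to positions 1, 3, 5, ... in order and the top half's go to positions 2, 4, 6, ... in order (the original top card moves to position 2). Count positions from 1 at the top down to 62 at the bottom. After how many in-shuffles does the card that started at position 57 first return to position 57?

6

Follow position 57 under repeated in-shuffles:
57 → 51 → 39 → 15 → 30 → 60 → 57
It first returns after 6 in-shuffles.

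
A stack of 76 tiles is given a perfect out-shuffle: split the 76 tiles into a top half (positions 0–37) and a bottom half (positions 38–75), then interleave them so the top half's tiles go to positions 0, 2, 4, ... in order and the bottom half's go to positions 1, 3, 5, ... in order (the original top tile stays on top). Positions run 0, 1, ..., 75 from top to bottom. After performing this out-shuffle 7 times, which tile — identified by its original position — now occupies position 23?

Work backwards from position 23, undoing one out-shuffle at a time:
23 ← 49 ← 62 ← 31 ← 53 ← 64 ← 32 ← 16
So the tile now at position 23 started at position 16.

16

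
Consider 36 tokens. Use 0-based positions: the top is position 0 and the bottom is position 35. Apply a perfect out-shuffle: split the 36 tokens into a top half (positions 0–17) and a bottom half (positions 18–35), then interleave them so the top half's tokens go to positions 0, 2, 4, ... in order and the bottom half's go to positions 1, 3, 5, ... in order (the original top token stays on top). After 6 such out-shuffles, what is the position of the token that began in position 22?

8

Track the token's position through each out-shuffle:
22 → 9 → 18 → 1 → 2 → 4 → 8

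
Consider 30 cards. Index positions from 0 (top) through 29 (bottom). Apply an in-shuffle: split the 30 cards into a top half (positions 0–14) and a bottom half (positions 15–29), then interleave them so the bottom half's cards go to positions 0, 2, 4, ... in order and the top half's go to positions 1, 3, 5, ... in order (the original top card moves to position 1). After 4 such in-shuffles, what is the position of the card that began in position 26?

28

Track the card's position through each in-shuffle:
26 → 22 → 14 → 29 → 28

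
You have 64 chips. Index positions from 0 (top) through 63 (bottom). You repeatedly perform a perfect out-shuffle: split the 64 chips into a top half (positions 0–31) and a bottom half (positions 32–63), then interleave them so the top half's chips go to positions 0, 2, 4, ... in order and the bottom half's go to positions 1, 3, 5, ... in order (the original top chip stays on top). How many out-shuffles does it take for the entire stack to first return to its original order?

6

The out-shuffle permutes the 64 positions with cycle lengths [1, 1, 2, 3, 3, 6, 6, 6, 6, 6, 6, 6, 6, 6].
Every chip is home exactly when every cycle has completed a whole number of laps, i.e. after lcm(1, 2, 3, 6) = 6 out-shuffles.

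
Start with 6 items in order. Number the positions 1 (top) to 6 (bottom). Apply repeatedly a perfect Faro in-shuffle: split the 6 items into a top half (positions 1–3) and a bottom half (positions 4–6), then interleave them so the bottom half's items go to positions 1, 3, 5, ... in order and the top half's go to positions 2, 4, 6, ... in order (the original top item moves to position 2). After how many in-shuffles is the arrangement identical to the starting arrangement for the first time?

3

The in-shuffle permutes the 6 positions with cycle lengths [3, 3].
Every item is home exactly when every cycle has completed a whole number of laps, i.e. after lcm(3) = 3 in-shuffles.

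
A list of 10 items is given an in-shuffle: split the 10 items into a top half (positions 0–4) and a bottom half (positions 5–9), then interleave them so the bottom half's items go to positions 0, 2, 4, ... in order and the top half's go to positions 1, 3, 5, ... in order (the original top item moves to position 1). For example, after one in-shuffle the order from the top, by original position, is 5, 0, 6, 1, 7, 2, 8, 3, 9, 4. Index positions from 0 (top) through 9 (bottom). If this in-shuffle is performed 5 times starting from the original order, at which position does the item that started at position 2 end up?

Track the item's position through each in-shuffle:
2 → 5 → 0 → 1 → 3 → 7

7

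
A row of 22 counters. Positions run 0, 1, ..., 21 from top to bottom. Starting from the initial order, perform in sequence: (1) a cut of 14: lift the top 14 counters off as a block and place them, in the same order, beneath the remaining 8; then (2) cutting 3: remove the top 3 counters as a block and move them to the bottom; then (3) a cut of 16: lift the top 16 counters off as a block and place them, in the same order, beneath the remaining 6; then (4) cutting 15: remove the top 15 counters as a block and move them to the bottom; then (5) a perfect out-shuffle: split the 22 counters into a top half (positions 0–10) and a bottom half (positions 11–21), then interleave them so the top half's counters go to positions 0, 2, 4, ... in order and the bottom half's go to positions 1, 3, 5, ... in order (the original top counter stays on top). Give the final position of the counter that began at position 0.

15

Track the counter from position 0 forward through each operation:
  after op 1 (cut 14): 0 → 8
  after op 2 (cut 3): 8 → 5
  after op 3 (cut 16): 5 → 11
  after op 4 (cut 15): 11 → 18
  after op 5 (out-shuffle): 18 → 15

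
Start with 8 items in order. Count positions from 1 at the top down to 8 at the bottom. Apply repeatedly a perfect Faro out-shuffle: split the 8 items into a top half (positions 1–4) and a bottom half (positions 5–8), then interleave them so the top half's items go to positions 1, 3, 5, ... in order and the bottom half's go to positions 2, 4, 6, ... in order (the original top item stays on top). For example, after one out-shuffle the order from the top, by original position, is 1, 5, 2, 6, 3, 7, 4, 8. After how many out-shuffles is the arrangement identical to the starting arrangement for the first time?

3

The out-shuffle permutes the 8 positions with cycle lengths [1, 1, 3, 3].
Every item is home exactly when every cycle has completed a whole number of laps, i.e. after lcm(1, 3) = 3 out-shuffles.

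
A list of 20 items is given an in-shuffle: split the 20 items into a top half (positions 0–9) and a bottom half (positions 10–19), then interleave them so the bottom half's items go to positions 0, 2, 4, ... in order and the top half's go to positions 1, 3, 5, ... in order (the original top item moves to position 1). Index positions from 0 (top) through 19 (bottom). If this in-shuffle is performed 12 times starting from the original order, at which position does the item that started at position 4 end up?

4

Track the item's position through each in-shuffle:
4 → 9 → 19 → 18 → 16 → 12 → 4 → 9 → 19 → 18 → 16 → 12 → 4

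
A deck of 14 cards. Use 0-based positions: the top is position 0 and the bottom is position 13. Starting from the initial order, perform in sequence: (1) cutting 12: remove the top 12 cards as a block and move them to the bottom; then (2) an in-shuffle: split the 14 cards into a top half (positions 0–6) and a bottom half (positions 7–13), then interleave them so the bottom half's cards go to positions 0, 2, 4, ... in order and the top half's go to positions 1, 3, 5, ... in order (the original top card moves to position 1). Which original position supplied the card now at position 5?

0

Undo the operations in reverse order, starting from position 5:
  undo op 2 (in-shuffle, from top half): 5 ← 2
  undo op 1 (cut 12): 2 ← 0
So the card at position 5 came from original position 0.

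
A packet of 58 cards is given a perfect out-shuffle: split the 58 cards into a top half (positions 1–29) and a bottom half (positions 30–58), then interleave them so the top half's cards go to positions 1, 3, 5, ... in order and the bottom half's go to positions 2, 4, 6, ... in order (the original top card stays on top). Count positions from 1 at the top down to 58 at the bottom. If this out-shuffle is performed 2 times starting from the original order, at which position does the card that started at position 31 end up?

7

Track the card's position through each out-shuffle:
31 → 4 → 7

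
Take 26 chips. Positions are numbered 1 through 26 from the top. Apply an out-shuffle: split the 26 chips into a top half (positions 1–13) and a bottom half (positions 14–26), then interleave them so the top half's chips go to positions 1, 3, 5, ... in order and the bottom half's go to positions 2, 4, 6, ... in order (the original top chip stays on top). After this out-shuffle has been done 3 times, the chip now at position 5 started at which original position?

Work backwards from position 5, undoing one out-shuffle at a time:
5 ← 3 ← 2 ← 14
So the chip now at position 5 started at position 14.

14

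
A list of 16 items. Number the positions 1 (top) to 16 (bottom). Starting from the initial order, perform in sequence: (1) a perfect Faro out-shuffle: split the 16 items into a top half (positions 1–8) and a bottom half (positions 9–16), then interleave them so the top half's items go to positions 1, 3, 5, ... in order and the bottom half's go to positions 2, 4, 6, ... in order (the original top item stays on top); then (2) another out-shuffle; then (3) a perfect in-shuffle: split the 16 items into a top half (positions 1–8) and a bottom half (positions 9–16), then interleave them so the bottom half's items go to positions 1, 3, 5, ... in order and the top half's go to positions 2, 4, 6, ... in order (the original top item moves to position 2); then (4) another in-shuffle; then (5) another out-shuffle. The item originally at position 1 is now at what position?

Track the item from position 1 forward through each operation:
  after op 1 (out-shuffle): 1 → 1
  after op 2 (out-shuffle): 1 → 1
  after op 3 (in-shuffle): 1 → 2
  after op 4 (in-shuffle): 2 → 4
  after op 5 (out-shuffle): 4 → 7

7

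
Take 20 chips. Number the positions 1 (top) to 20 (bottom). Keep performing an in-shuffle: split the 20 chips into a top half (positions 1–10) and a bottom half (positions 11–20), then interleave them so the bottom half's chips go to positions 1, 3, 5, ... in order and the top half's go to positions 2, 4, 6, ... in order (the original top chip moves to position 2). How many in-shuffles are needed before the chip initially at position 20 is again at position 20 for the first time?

6

Follow position 20 under repeated in-shuffles:
20 → 19 → 17 → 13 → 5 → 10 → 20
It first returns after 6 in-shuffles.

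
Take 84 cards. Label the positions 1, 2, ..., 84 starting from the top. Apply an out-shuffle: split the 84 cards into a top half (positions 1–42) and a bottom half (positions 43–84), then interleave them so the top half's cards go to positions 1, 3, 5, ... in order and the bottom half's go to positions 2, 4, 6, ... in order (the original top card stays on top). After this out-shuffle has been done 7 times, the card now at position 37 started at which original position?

35

Work backwards from position 37, undoing one out-shuffle at a time:
37 ← 19 ← 10 ← 47 ← 24 ← 54 ← 69 ← 35
So the card now at position 37 started at position 35.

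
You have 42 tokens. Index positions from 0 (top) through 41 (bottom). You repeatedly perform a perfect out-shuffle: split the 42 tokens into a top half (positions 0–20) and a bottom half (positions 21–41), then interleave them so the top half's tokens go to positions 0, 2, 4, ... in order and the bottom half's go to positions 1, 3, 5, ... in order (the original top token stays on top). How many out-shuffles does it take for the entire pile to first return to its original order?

The out-shuffle permutes the 42 positions with cycle lengths [1, 1, 20, 20].
Every token is home exactly when every cycle has completed a whole number of laps, i.e. after lcm(1, 20) = 20 out-shuffles.

20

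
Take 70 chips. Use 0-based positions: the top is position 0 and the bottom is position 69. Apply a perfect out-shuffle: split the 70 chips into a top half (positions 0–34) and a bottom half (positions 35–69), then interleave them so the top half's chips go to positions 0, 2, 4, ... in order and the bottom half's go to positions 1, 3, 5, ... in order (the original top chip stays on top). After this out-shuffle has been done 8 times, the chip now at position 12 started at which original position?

Work backwards from position 12, undoing one out-shuffle at a time:
12 ← 6 ← 3 ← 36 ← 18 ← 9 ← 39 ← 54 ← 27
So the chip now at position 12 started at position 27.

27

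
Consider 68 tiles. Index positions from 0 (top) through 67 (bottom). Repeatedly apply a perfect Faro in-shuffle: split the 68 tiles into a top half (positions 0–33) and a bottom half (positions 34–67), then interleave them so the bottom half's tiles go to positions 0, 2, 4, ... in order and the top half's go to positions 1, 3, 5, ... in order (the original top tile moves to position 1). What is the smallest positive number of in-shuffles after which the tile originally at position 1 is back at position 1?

Follow position 1 under repeated in-shuffles:
1 → 3 → 7 → 15 → 31 → 63 → 58 → 48 → ... → 1 (length 22)
It first returns after 22 in-shuffles.

22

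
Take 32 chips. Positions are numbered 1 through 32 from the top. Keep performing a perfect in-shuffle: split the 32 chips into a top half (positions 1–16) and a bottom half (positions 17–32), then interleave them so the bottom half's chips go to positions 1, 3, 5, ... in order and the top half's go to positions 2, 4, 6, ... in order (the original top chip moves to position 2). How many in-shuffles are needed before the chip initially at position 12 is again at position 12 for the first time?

Follow position 12 under repeated in-shuffles:
12 → 24 → 15 → 30 → 27 → 21 → 9 → 18 → 3 → 6 → 12
It first returns after 10 in-shuffles.

10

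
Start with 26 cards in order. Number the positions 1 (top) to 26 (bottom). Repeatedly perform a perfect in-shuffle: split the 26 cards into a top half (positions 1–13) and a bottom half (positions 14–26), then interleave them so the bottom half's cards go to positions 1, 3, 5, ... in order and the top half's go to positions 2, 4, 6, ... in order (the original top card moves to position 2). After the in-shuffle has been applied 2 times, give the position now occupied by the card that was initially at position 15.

6

Track the card's position through each in-shuffle:
15 → 3 → 6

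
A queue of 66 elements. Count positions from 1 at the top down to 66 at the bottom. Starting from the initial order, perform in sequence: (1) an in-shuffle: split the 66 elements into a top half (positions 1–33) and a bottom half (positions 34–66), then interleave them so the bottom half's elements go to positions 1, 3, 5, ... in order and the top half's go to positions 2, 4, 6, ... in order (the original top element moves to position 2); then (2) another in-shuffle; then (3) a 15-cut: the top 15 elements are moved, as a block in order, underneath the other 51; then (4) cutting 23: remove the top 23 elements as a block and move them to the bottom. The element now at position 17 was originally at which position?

Undo the operations in reverse order, starting from position 17:
  undo op 4 (cut 23): 17 ← 40
  undo op 3 (cut 15): 40 ← 55
  undo op 2 (in-shuffle, from bottom half): 55 ← 61
  undo op 1 (in-shuffle, from bottom half): 61 ← 64
So the element at position 17 came from original position 64.

64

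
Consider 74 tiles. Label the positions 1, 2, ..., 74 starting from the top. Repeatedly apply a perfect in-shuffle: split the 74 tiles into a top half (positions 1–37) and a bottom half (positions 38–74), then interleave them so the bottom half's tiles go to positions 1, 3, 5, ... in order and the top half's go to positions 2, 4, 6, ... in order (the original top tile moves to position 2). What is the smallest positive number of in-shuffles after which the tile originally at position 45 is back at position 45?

Follow position 45 under repeated in-shuffles:
45 → 15 → 30 → 60 → 45
It first returns after 4 in-shuffles.

4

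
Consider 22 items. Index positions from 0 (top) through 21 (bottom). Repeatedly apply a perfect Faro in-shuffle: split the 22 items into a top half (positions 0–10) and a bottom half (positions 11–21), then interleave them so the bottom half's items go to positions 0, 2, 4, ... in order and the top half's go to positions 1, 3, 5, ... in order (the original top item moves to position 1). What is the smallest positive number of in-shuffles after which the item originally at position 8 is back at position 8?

Follow position 8 under repeated in-shuffles:
8 → 17 → 12 → 2 → 5 → 11 → 0 → 1 → 3 → 7 → 15 → 8
It first returns after 11 in-shuffles.

11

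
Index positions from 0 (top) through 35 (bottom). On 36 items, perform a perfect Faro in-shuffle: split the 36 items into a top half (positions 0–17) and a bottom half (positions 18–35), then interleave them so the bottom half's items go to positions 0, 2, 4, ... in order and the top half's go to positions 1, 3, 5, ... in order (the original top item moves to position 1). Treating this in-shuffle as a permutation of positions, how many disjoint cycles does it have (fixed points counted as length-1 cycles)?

Trace each unvisited position around until it returns:
(0 1 3 7 15 31 ... len 36)
1 cycle in total.

1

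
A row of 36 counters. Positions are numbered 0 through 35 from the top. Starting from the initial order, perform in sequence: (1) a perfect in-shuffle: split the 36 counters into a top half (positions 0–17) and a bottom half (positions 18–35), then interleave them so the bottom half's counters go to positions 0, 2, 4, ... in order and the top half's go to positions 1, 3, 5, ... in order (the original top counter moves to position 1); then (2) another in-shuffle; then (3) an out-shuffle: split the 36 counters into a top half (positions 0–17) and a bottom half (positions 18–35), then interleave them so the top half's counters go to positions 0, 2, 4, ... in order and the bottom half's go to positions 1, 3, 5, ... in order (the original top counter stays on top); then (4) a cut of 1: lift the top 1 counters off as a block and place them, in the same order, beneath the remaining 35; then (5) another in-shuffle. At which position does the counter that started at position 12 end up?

18

Track the counter from position 12 forward through each operation:
  after op 1 (in-shuffle): 12 → 25
  after op 2 (in-shuffle): 25 → 14
  after op 3 (out-shuffle): 14 → 28
  after op 4 (cut 1): 28 → 27
  after op 5 (in-shuffle): 27 → 18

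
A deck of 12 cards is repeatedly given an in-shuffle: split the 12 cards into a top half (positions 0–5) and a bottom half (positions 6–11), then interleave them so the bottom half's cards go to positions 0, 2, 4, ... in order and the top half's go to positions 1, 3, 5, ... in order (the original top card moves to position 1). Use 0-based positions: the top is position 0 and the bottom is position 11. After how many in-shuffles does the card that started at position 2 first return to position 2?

12

Follow position 2 under repeated in-shuffles:
2 → 5 → 11 → 10 → 8 → 4 → 9 → 6 → 0 → 1 → 3 → 7 → 2
It first returns after 12 in-shuffles.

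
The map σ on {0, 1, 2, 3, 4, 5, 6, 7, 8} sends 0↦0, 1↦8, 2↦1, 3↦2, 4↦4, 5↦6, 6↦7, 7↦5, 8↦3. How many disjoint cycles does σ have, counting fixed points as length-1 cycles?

Cycle decomposition: (0) (1 8 3 2) (4) (5 6 7).
4 cycles.

4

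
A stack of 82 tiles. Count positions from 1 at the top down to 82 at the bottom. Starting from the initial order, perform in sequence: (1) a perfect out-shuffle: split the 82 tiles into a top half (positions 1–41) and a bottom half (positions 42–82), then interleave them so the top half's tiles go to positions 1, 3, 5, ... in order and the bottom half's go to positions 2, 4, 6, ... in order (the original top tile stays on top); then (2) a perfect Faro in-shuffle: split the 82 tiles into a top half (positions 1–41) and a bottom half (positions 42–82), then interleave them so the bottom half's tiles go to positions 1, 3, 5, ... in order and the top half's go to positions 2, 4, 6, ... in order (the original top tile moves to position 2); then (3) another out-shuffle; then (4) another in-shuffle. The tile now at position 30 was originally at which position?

43

Undo the operations in reverse order, starting from position 30:
  undo op 4 (in-shuffle, from top half): 30 ← 15
  undo op 3 (out-shuffle, from top half): 15 ← 8
  undo op 2 (in-shuffle, from top half): 8 ← 4
  undo op 1 (out-shuffle, from bottom half): 4 ← 43
So the tile at position 30 came from original position 43.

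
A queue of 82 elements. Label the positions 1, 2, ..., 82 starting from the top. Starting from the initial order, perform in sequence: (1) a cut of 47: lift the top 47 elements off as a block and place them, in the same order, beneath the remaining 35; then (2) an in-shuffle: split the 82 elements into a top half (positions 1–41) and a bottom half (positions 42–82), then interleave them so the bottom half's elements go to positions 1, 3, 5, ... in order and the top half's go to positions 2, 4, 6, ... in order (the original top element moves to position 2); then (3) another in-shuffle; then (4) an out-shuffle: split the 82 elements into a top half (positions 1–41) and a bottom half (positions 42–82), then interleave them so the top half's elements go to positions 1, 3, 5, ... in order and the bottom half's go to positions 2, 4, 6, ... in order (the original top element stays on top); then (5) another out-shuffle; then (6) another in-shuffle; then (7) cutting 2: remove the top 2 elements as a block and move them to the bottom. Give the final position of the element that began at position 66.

Track the element from position 66 forward through each operation:
  after op 1 (cut 47): 66 → 19
  after op 2 (in-shuffle): 19 → 38
  after op 3 (in-shuffle): 38 → 76
  after op 4 (out-shuffle): 76 → 70
  after op 5 (out-shuffle): 70 → 58
  after op 6 (in-shuffle): 58 → 33
  after op 7 (cut 2): 33 → 31

31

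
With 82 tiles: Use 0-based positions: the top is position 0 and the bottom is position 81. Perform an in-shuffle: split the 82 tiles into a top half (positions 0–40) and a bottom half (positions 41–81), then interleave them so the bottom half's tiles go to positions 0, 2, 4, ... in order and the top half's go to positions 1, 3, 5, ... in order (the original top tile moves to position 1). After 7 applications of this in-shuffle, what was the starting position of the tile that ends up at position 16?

75

Work backwards from position 16, undoing one in-shuffle at a time:
16 ← 49 ← 24 ← 53 ← 26 ← 54 ← 68 ← 75
So the tile now at position 16 started at position 75.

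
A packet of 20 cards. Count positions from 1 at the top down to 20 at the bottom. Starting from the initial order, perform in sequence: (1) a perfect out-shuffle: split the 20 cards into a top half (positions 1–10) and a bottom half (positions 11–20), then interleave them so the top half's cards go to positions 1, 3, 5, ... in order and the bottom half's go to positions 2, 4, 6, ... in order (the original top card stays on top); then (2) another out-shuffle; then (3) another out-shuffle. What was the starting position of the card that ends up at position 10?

Undo the operations in reverse order, starting from position 10:
  undo op 3 (out-shuffle, from bottom half): 10 ← 15
  undo op 2 (out-shuffle, from top half): 15 ← 8
  undo op 1 (out-shuffle, from bottom half): 8 ← 14
So the card at position 10 came from original position 14.

14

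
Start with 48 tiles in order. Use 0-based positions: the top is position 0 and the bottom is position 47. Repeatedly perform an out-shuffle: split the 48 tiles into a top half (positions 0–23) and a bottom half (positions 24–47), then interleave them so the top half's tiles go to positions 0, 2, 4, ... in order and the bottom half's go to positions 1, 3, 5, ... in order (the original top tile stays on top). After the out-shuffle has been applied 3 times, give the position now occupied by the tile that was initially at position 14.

18

Track the tile's position through each out-shuffle:
14 → 28 → 9 → 18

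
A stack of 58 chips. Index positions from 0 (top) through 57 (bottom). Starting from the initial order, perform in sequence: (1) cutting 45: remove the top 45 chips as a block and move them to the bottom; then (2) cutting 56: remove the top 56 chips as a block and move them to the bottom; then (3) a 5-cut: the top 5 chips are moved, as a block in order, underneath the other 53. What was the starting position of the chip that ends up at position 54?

44

Undo the operations in reverse order, starting from position 54:
  undo op 3 (cut 5): 54 ← 1
  undo op 2 (cut 56): 1 ← 57
  undo op 1 (cut 45): 57 ← 44
So the chip at position 54 came from original position 44.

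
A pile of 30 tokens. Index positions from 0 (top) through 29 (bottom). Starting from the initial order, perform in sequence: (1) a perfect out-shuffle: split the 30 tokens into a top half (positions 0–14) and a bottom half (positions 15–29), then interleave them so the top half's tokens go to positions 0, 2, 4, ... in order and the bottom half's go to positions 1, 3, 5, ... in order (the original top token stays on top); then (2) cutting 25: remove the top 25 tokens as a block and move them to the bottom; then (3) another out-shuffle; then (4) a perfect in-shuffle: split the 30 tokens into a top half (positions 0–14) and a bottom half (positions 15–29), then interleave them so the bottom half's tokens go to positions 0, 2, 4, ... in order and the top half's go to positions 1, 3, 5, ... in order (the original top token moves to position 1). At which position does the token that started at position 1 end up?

Track the token from position 1 forward through each operation:
  after op 1 (out-shuffle): 1 → 2
  after op 2 (cut 25): 2 → 7
  after op 3 (out-shuffle): 7 → 14
  after op 4 (in-shuffle): 14 → 29

29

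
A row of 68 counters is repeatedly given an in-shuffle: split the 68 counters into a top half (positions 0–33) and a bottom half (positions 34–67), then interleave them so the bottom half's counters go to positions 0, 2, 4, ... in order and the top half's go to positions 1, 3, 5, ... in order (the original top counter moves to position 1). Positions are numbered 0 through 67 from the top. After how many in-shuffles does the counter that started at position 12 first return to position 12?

22

Follow position 12 under repeated in-shuffles:
12 → 25 → 51 → 34 → 0 → 1 → 3 → 7 → ... → 12 (length 22)
It first returns after 22 in-shuffles.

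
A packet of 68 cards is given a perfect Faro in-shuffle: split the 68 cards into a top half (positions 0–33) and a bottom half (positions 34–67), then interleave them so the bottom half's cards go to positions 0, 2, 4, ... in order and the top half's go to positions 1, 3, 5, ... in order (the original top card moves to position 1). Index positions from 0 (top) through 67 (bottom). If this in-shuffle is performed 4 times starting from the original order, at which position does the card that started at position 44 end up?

Track the card's position through each in-shuffle:
44 → 20 → 41 → 14 → 29

29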